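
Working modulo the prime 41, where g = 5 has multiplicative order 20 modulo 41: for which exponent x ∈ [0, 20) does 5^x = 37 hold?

Successive powers of 5 modulo 41:
  5^0=1  5^1=5  5^2=25  5^3=2  5^4=10  5^5=9
  5^6=4  5^7=20  5^8=18  5^9=8  5^10=40  5^11=36
  5^12=16  5^13=39  5^14=31  5^15=32  5^16=37
So 5^16 ≡ 37 (mod 41), giving x = 16.

16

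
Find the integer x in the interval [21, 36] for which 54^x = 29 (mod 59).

24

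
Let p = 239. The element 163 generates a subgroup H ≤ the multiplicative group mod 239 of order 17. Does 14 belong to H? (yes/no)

no

⟨163⟩ has order 17; its elements mod 239 are {1, 6, 22, 36, 40, 51, 67, 71, 75, 101, 128, 132, 163, 166, 187, 211, 216}.
14 is not in this set.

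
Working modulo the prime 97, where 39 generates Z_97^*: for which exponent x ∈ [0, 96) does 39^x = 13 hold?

Baby-step giant-step with m = ceil(sqrt(96)) = 10.
Baby table (39^j mod 97 for j=0..9):
  0:1  1:39  2:66  3:52  4:88  5:37  6:85  7:17
  8:81  9:55
Giant step factor: 39^(-10) ≡ 53 (mod 97).
Scan 13·53^i mod 97 for i = 0, 1, …:
  i=0: 13   i=1: 10   i=2: 45   i=3: 57
  i=4: 14   i=5: 63   i=6: 41   i=7: 39
Match at i=7, j=1: x = 7·10 + 1 = 71.

71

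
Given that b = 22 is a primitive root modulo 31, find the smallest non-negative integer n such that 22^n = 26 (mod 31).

Successive powers of 22 modulo 31:
  22^0=1  22^1=22  22^2=19  22^3=15  22^4=20  22^5=6
  22^6=8  22^7=21  22^8=28  22^9=27  22^10=5  22^11=17
  22^12=2  22^13=13  22^14=7  22^15=30  22^16=9  22^17=12
  22^18=16  22^19=11  22^20=25  22^21=23  22^22=10  22^23=3
  22^24=4  22^25=26
So 22^25 ≡ 26 (mod 31), giving n = 25.

25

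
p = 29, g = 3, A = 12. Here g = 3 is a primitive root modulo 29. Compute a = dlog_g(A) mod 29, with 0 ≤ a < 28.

Successive powers of 3 modulo 29:
  3^0=1  3^1=3  3^2=9  3^3=27  3^4=23  3^5=11
  3^6=4  3^7=12
So 3^7 ≡ 12 (mod 29), giving a = 7.

7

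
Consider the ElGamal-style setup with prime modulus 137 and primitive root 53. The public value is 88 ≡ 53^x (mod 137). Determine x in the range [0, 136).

24

Successive powers of 53 modulo 137:
  53^0=1  53^1=53  53^2=69  53^3=95  53^4=103  53^5=116
  53^6=120  53^7=58  53^8=60  53^9=29  53^10=30  53^11=83
  53^12=15  53^13=110  53^14=76  53^15=55  53^16=38  53^17=96
  53^18=19  53^19=48  53^20=78  53^21=24  53^22=39  53^23=12
  53^24=88
So 53^24 ≡ 88 (mod 137), giving x = 24.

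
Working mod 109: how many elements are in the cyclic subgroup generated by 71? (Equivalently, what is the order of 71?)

18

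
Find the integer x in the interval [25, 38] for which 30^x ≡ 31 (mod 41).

Compute 30^25 mod 41 = 3, then multiply by 30 repeatedly:
  30^25=3  30^26=8  30^27=35  30^28=25  30^29=12
  30^30=32  30^31=17  30^32=18  30^33=7  30^34=5
  30^35=27  30^36=31
Found 31 at exponent 36.

36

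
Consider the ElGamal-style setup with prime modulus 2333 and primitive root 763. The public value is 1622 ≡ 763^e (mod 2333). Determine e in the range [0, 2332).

Baby-step giant-step with m = ceil(sqrt(2332)) = 49.
Baby table (763^j mod 2333 for j=0..48):
  0:1  1:763  2:1252  3:1079  4:2061  5:101  6:74  7:470
  8:1661  9:524  10:869  11:475  12:810  13:2118  14:1598  15:1448
  16:1315  17:155  18:1615  19:421  20:1602  21:2167  22:1657  23:2138
  24:527  25:825  26:1898  27:1714  28:1302  29:1901  30:1670  31:392
  32:472  33:854  34:695  35:694  36:2264  37:1012  38:2266  39:205
  40:104  41:30  42:1893  43:232  44:2041  45:1172  46:697  47:2220
  48:102
Giant step factor: 763^(-49) ≡ 1717 (mod 2333).
Scan 1622·1717^i mod 2333 for i = 0, 1, …:
  i=0: 1622   i=1: 1705   i=2: 1903   i=3: 1251
  i=4: 1607   i=5: 1613   i=6: 250   i=7: 2311
  i=8: 1887   i=9: 1775     …   i=19: 1732
  i=20: 1602
Match at i=20, j=20: e = 20·49 + 20 = 1000.

1000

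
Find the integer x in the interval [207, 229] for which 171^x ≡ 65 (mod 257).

Compute 171^207 mod 257 = 251, then multiply by 171 repeatedly:
  171^207=251  171^208=2  171^209=85  171^210=143  171^211=38
  171^212=73  171^213=147  171^214=208  171^215=102  171^216=223
  171^217=97  171^218=139  171^219=125  171^220=44  171^221=71
  171^222=62  171^223=65
Found 65 at exponent 223.

223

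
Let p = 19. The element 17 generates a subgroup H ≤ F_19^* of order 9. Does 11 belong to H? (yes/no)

yes

⟨17⟩ has order 9; its elements mod 19 are {1, 4, 5, 6, 7, 9, 11, 16, 17}.
11 is in this set.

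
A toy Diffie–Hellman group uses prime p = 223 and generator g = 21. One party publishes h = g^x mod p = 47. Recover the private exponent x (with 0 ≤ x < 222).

Baby-step giant-step with m = ceil(sqrt(222)) = 15.
Baby table (21^j mod 223 for j=0..14):
  0:1  1:21  2:218  3:118  4:25  5:79  6:98  7:51
  8:179  9:191  10:220  11:160  12:15  13:92  14:148
Giant step factor: 21^(-15) ≡ 207 (mod 223).
Scan 47·207^i mod 223 for i = 0, 1, …:
  i=0: 47   i=1: 140   i=2: 213   i=3: 160
Match at i=3, j=11: x = 3·15 + 11 = 56.

56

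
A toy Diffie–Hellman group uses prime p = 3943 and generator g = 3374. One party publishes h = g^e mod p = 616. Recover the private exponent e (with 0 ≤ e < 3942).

Baby-step giant-step with m = ceil(sqrt(3942)) = 63.
Baby table (3374^j mod 3943 for j=0..62):
  0:1  1:3374  2:435  3:894  4:3904  5:2476  6:2750  7:621
  8:1521  9:2011  10:3154  11:3382  12:3769  13:431  14:3170  15:2164
  16:2843  17:2906  18:2546  19:2350  20:3470  21:1013  22:3224  23:2982
  24:2675  25:3866  26:440  27:1992  28:2136  29:3003  30:2555  31:1172
  32:3442  33:1173  34:2873  35:1608  36:3767  37:1569  38:2300  39:376
  40:2921  41:1897  42:989  43:1108  44:428  45:934  46:859  47:161
  48:3023  49:3004  50:1986  51:1607  52:393  53:1134  54:1406  55:415
  56:445  57:3090  58:368  59:3530  60:2360  61:1723  62:1420
Giant step factor: 3374^(-63) ≡ 2919 (mod 3943).
Scan 616·2919^i mod 3943 for i = 0, 1, …:
  i=0: 616   i=1: 96   i=2: 271   i=3: 2449
  i=4: 3915   i=5: 1071   i=6: 3393   i=7: 3294
  i=8: 2152   i=9: 489     …   i=27: 2142
  i=28: 2843
Match at i=28, j=16: e = 28·63 + 16 = 1780.

1780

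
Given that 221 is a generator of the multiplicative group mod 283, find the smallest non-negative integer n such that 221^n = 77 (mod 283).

Baby-step giant-step with m = ceil(sqrt(282)) = 17.
Baby table (221^j mod 283 for j=0..16):
  0:1  1:221  2:165  3:241  4:57  5:145  6:66  7:153
  8:136  9:58  10:83  11:231  12:111  13:193  14:203  15:149
  16:101
Giant step factor: 221^(-17) ≡ 55 (mod 283).
Scan 77·55^i mod 283 for i = 0, 1, …:
  i=0: 77   i=1: 273   i=2: 16   i=3: 31
  i=4: 7   i=5: 102   i=6: 233   i=7: 80
  i=8: 155   i=9: 35     …   i=15: 3
  i=16: 165
Match at i=16, j=2: n = 16·17 + 2 = 274.

274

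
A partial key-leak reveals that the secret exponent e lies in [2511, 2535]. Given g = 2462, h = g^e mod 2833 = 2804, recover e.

2530

Compute 2462^2511 mod 2833 = 2172, then multiply by 2462 repeatedly:
  2462^2511=2172  2462^2512=1593  2462^2513=1094  2462^2514=2078  2462^2515=2471
  2462^2516=1151  2462^2517=762  2462^2518=598  2462^2519=1949  2462^2520=2169
  2462^2521=2706  2462^2522=1789  2462^2523=2036  2462^2524=1055  2462^2525=2382
  2462^2526=174  2462^2527=605  2462^2528=2185  2462^2529=2436  2462^2530=2804
Found 2804 at exponent 2530.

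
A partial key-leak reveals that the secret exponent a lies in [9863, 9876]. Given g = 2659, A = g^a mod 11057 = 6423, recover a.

9865

Compute 2659^9863 mod 11057 = 4715, then multiply by 2659 repeatedly:
  2659^9863=4715  2659^9864=9604  2659^9865=6423
Found 6423 at exponent 9865.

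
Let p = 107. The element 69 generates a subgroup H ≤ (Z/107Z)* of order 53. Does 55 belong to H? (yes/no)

55 ∈ ⟨69⟩ iff 55^53 ≡ 1 (mod 107), since |⟨69⟩| = 53.
55^53 mod 107 = 106.
Since 106 ≠ 1, 55 does not lie in the subgroup.

no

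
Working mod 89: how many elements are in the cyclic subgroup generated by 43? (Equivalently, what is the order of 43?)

88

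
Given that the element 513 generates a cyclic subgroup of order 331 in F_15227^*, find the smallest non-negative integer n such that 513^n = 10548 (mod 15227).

324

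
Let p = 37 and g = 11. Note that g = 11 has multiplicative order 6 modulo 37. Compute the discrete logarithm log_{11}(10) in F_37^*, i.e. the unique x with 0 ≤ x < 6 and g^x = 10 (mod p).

Successive powers of 11 modulo 37:
  11^0=1  11^1=11  11^2=10
So 11^2 ≡ 10 (mod 37), giving x = 2.

2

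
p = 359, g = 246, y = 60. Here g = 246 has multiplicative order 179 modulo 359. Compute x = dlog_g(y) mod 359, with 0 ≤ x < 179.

Baby-step giant-step with m = ceil(sqrt(179)) = 14.
Baby table (246^j mod 359 for j=0..13):
  0:1  1:246  2:204  3:283  4:331  5:292  6:32  7:333
  8:66  9:81  10:181  11:10  12:306  13:245
Giant step factor: 246^(-14) ≡ 94 (mod 359).
Scan 60·94^i mod 359 for i = 0, 1, …:
  i=0: 60   i=1: 255   i=2: 276   i=3: 96
  i=4: 49   i=5: 298   i=6: 10
Match at i=6, j=11: x = 6·14 + 11 = 95.

95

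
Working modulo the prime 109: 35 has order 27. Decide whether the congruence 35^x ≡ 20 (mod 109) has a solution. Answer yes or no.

no

20 ∈ ⟨35⟩ iff 20^27 ≡ 1 (mod 109), since |⟨35⟩| = 27.
20^27 mod 109 = 108.
Since 108 ≠ 1, 20 does not lie in the subgroup.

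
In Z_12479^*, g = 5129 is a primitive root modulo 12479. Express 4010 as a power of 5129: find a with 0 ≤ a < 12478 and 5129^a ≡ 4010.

7467

Baby-step giant-step with m = ceil(sqrt(12478)) = 112.
Baby table (5129^j mod 12479 for j=0..111):
  0:1  1:5129  2:909  3:7594  4:2667  5:2059  6:3377  7:12260
  8:12338  9:593  10:9100  11:2440  12:10802  13:9177  14:10524  15:5921
  16:7402  17:3740  18:2237  19:5372  20:11835  21:3859  22:1117  23:1232
  24:4554  25:9257  26:9037  27:3767  28:3451  29:4957  30:4730  31:994
  32:6794  33:5058  34:11120  35:5450  36:90  37:12366  38:6936  39:9594
  40:2929  41:10604  42:4434  43:5248  44:12268  45:3454  46:7865  47:7457
  48:11297  49:2316  50:11235  51:8772  52:4793  53:12146  54:1666  55:9278
  56:4435  57:10377  58:698  59:11048  60:10532  61:9516  62:2195  63:2097
  64:11094  65:9365  66:1414  67:2107  68:12468  69:5976  70:2480  71:3819
  72:8100  73:2309  74:290  75:2409  76:1551  77:5956  78:12211  79:10597
  80:5968  81:11364  82:9026  83:9743  84:5931  85:8776  86:351  87:3303
  88:7084  89:7467  90:192  91:11406  92:12301  93:10484  94:425  95:8479
  96:11955  97:7868  98:10365  99:1545  100:140  101:6757  102:2470  103:2445
  104:11489  105:1243  106:11057  107:6777  108:5218  109:8146  110:1142  111:4667
Giant step factor: 5129^(-112) ≡ 3441 (mod 12479).
Scan 4010·3441^i mod 12479 for i = 0, 1, …:
  i=0: 4010   i=1: 9115   i=2: 4988   i=3: 5083
  i=4: 7524   i=5: 8638   i=6: 10859   i=7: 3693
  i=8: 3991   i=9: 6131     …   i=65: 697
  i=66: 2409
Match at i=66, j=75: a = 66·112 + 75 = 7467.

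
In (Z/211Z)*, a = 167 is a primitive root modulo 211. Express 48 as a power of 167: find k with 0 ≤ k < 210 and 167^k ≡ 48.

193

Baby-step giant-step with m = ceil(sqrt(210)) = 15.
Baby table (167^j mod 211 for j=0..14):
  0:1  1:167  2:37  3:60  4:103  5:110  6:13  7:61
  8:59  9:147  10:73  11:164  12:169  13:160  14:134
Giant step factor: 167^(-15) ≡ 88 (mod 211).
Scan 48·88^i mod 211 for i = 0, 1, …:
  i=0: 48   i=1: 4   i=2: 141   i=3: 170
  i=4: 190   i=5: 51   i=6: 57   i=7: 163
  i=8: 207   i=9: 70   i=10: 41   i=11: 21
  i=12: 160
Match at i=12, j=13: k = 12·15 + 13 = 193.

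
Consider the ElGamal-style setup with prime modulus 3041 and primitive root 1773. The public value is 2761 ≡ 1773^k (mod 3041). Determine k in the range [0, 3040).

Baby-step giant-step with m = ceil(sqrt(3040)) = 56.
Baby table (1773^j mod 3041 for j=0..55):
  0:1  1:1773  2:2176  3:2060  4:139  5:126  6:1405  7:486
  8:1075  9:2309  10:671  11:652  12:416  13:1646  14:2039  15:2439
  16:45  17:719  18:608  19:1470  20:173  21:2629  22:2405  23:583
  24:2760  25:511  26:2826  27:1971  28:474  29:1086  30:525  31:279
  32:2025  33:1945  34:3032  35:2289  36:1703  37:2747  38:1790  39:1907
  40:2560  41:1708  42:2489  43:506  44:43  45:214  46:2338  47:391
  48:2936  49:2377  50:2636  51:2652  52:610  53:1975  54:1484  55:667
Giant step factor: 1773^(-56) ≡ 756 (mod 3041).
Scan 2761·756^i mod 3041 for i = 0, 1, …:
  i=0: 2761   i=1: 1190   i=2: 2545   i=3: 2108
  i=4: 164   i=5: 2344   i=6: 2202   i=7: 1285
  i=8: 1381   i=9: 973     …   i=49: 1858
  i=50: 2747
Match at i=50, j=37: k = 50·56 + 37 = 2837.

2837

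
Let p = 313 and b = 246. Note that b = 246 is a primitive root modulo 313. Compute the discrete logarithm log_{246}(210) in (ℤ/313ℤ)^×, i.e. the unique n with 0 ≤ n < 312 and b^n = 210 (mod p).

108

Baby-step giant-step with m = ceil(sqrt(312)) = 18.
Baby table (246^j mod 313 for j=0..17):
  0:1  1:246  2:107  3:30  4:181  5:80  6:274  7:109
  8:209  9:82  10:140  11:10  12:269  13:131  14:300  15:245
  16:174  17:236
Giant step factor: 246^(-18) ≡ 199 (mod 313).
Scan 210·199^i mod 313 for i = 0, 1, …:
  i=0: 210   i=1: 161   i=2: 113   i=3: 264
  i=4: 265   i=5: 151   i=6: 1
Match at i=6, j=0: n = 6·18 + 0 = 108.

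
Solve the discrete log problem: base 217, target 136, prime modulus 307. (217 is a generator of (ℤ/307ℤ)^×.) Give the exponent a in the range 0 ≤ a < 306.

177

Baby-step giant-step with m = ceil(sqrt(306)) = 18.
Baby table (217^j mod 307 for j=0..17):
  0:1  1:217  2:118  3:125  4:109  5:14  6:275  7:117
  8:215  9:298  10:196  11:166  12:103  13:247  14:181  15:288
  16:175  17:214
Giant step factor: 217^(-18) ≡ 235 (mod 307).
Scan 136·235^i mod 307 for i = 0, 1, …:
  i=0: 136   i=1: 32   i=2: 152   i=3: 108
  i=4: 206   i=5: 211   i=6: 158   i=7: 290
  i=8: 303   i=9: 288
Match at i=9, j=15: a = 9·18 + 15 = 177.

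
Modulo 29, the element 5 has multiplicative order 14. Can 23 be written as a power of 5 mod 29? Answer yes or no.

23 ∈ ⟨5⟩ iff 23^14 ≡ 1 (mod 29), since |⟨5⟩| = 14.
23^14 mod 29 = 1.
Since 1 = 1, 23 lies in the subgroup.

yes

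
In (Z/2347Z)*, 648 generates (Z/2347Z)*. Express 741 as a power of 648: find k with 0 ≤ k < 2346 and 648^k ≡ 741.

1090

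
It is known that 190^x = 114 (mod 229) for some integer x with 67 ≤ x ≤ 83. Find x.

75

Compute 190^67 mod 229 = 6, then multiply by 190 repeatedly:
  190^67=6  190^68=224  190^69=195  190^70=181  190^71=40
  190^72=43  190^73=155  190^74=138  190^75=114
Found 114 at exponent 75.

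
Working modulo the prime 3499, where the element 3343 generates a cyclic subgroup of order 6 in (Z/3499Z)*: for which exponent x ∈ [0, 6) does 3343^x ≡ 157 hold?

Successive powers of 3343 modulo 3499:
  3343^0=1  3343^1=3343  3343^2=3342  3343^3=3498  3343^4=156  3343^5=157
So 3343^5 ≡ 157 (mod 3499), giving x = 5.

5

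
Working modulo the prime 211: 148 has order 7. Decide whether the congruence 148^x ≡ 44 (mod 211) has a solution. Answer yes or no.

44 ∈ ⟨148⟩ iff 44^7 ≡ 1 (mod 211), since |⟨148⟩| = 7.
44^7 mod 211 = 150.
Since 150 ≠ 1, 44 does not lie in the subgroup.

no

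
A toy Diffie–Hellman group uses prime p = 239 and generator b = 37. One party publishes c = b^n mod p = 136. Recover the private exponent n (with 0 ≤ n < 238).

200

Baby-step giant-step with m = ceil(sqrt(238)) = 16.
Baby table (37^j mod 239 for j=0..15):
  0:1  1:37  2:174  3:224  4:162  5:19  6:225  7:199
  8:193  9:210  10:122  11:212  12:196  13:82  14:166  15:167
Giant step factor: 37^(-16) ≡ 198 (mod 239).
Scan 136·198^i mod 239 for i = 0, 1, …:
  i=0: 136   i=1: 160   i=2: 132   i=3: 85
  i=4: 100   i=5: 202   i=6: 83   i=7: 182
  i=8: 186   i=9: 22   i=10: 54   i=11: 176
  i=12: 193
Match at i=12, j=8: n = 12·16 + 8 = 200.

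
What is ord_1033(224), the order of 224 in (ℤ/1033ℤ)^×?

The order of 224 must divide p − 1 = 1032 = 2^3 · 3 · 43.
Divisors: 1, 2, 3, 4, 6, 8, 12, 24, 43, 86, 129, 172, 258, 344, 516, 1032.
Check each in increasing order: 224^1 ≡ 224;  224^2 ≡ 592;  224^3 ≡ 384;  224^4 ≡ 277;  224^6 ≡ 770;  224^8 ≡ 287;  224^12 ≡ 991;  224^24 ≡ 731;  224^43 ≡ 369;  224^86 ≡ 838;  224^129 ≡ 355;  224^172 ≡ 837;  224^258 ≡ 1032;  224^344 ≡ 195;  224^516 ≡ 1.
Smallest exponent giving 1 is 516.

516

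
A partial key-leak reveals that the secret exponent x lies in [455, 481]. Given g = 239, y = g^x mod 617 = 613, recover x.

460

Compute 239^455 mod 617 = 150, then multiply by 239 repeatedly:
  239^455=150  239^456=64  239^457=488  239^458=19  239^459=222
  239^460=613
Found 613 at exponent 460.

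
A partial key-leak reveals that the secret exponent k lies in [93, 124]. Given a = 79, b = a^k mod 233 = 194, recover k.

109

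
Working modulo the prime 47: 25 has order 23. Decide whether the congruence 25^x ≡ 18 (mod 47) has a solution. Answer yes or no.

⟨25⟩ has order 23; its elements mod 47 are {1, 2, 3, 4, 6, 7, 8, 9, 12, 14, 16, 17, 18, 21, 24, 25, 27, 28, 32, 34, 36, 37, 42}.
18 is in this set.

yes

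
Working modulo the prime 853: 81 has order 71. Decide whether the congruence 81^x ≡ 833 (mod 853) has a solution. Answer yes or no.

no

833 ∈ ⟨81⟩ iff 833^71 ≡ 1 (mod 853), since |⟨81⟩| = 71.
833^71 mod 853 = 755.
Since 755 ≠ 1, 833 does not lie in the subgroup.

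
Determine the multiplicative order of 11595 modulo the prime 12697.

6348

The order of 11595 must divide p − 1 = 12696 = 2^3 · 3 · 23^2.
Divisors: 1, 2, 3, 4, 6, 8, 12, 23, 24, 46, 69, 92, 138, 184, 276, 529, 552, 1058, 1587, 2116, 3174, 4232, 6348, 12696.
Check each in increasing order: 11595^1 ≡ 11595;  11595^2 ≡ 8189;  11595^3 ≡ 3289;  11595^4 ≡ 6864;  11595^6 ≡ 12374;  11595^8 ≡ 8626;  11595^12 ≡ 2753;  11595^23 ≡ 531;  11595^24 ≡ 11597;  11595^46 ≡ 2627;  11595^69 ≡ 10964;  11595^92 ≡ 6658;  11595^138 ≡ 6797;  11595^184 ≡ 3737;  11595^276 ≡ 7523;  11595^529 ≡ 392;  11595^552 ≡ 5000;  11595^1058 ≡ 1300;  11595^1587 ≡ 1720;  11595^2116 ≡ 1299;  11595^3174 ≡ 12696;  11595^4232 ≡ 11397;  11595^6348 ≡ 1.
Smallest exponent giving 1 is 6348.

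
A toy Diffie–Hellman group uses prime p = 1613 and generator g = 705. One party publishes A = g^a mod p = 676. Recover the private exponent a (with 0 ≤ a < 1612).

Baby-step giant-step with m = ceil(sqrt(1612)) = 41.
Baby table (705^j mod 1613 for j=0..40):
  0:1  1:705  2:221  3:957  4:451  5:194  6:1278  7:936
  8:163  9:392  10:537  11:1143  12:928  13:975  14:237  15:946
  16:761  17:989  18:429  19:814  20:1255  21:851  22:1532  23:963
  24:1455  25:1520  26:568  27:416  28:1327  29:1608  30:1314  31:508
  32:54  33:971  34:643  35:62  36:159  37:798  38:1266  39:541
  40:737
Giant step factor: 705^(-41) ≡ 1459 (mod 1613).
Scan 676·1459^i mod 1613 for i = 0, 1, …:
  i=0: 676   i=1: 741   i=2: 409   i=3: 1534
  i=4: 875   i=5: 742   i=6: 255   i=7: 1055
  i=8: 443   i=9: 1137     …   i=36: 849
  i=37: 1520
Match at i=37, j=25: a = 37·41 + 25 = 1542.

1542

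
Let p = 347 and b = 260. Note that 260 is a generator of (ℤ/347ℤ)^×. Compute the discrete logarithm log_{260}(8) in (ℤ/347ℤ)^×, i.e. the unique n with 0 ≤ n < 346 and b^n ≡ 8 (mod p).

Baby-step giant-step with m = ceil(sqrt(346)) = 19.
Baby table (260^j mod 347 for j=0..18):
  0:1  1:260  2:282  3:103  4:61  5:245  6:199  7:37
  8:251  9:24  10:341  11:175  12:43  13:76  14:328  15:265
  16:194  17:125  18:229
Giant step factor: 260^(-19) ≡ 200 (mod 347).
Scan 8·200^i mod 347 for i = 0, 1, …:
  i=0: 8   i=1: 212   i=2: 66   i=3: 14
  i=4: 24
Match at i=4, j=9: n = 4·19 + 9 = 85.

85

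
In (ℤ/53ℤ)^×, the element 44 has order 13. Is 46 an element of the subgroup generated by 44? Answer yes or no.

46 ∈ ⟨44⟩ iff 46^13 ≡ 1 (mod 53), since |⟨44⟩| = 13.
46^13 mod 53 = 1.
Since 1 = 1, 46 lies in the subgroup.

yes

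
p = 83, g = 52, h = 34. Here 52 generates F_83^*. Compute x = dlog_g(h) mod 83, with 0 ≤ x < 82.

63

Baby-step giant-step with m = ceil(sqrt(82)) = 10.
Baby table (52^j mod 83 for j=0..9):
  0:1  1:52  2:48  3:6  4:63  5:39  6:36  7:46
  8:68  9:50
Giant step factor: 52^(-10) ≡ 40 (mod 83).
Scan 34·40^i mod 83 for i = 0, 1, …:
  i=0: 34   i=1: 32   i=2: 35   i=3: 72
  i=4: 58   i=5: 79   i=6: 6
Match at i=6, j=3: x = 6·10 + 3 = 63.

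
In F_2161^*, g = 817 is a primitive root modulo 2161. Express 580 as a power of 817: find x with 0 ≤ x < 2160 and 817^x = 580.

Baby-step giant-step with m = ceil(sqrt(2160)) = 47.
Baby table (817^j mod 2161 for j=0..46):
  0:1  1:817  2:1901  3:1519  4:609  5:523  6:1574  7:163
  8:1350  9:840  10:1243  11:2022  12:970  13:1564  14:637  15:1789
  16:777  17:1636  18:1114  19:357  20:2095  21:103  22:2033  23:1313
  24:865  25:58  26:2005  27:47  28:1662  29:746  30:80  31:530
  32:810  33:504  34:1178  35:781  36:582  37:74  38:2111  39:209
  40:34  41:1846  42:1965  43:1943  44:1257  45:494  46:1652
Giant step factor: 817^(-47) ≡ 1309 (mod 2161).
Scan 580·1309^i mod 2161 for i = 0, 1, …:
  i=0: 580   i=1: 709   i=2: 1012   i=3: 15
  i=4: 186   i=5: 1442   i=6: 1025   i=7: 1905
  i=8: 2012   i=9: 1610     …   i=16: 1972
  i=17: 1114
Match at i=17, j=18: x = 17·47 + 18 = 817.

817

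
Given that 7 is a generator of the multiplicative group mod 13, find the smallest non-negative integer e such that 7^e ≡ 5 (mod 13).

Successive powers of 7 modulo 13:
  7^0=1  7^1=7  7^2=10  7^3=5
So 7^3 ≡ 5 (mod 13), giving e = 3.

3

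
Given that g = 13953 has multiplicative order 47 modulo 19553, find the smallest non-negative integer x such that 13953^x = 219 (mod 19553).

6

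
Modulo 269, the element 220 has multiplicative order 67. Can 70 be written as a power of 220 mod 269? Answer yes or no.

yes

70 ∈ ⟨220⟩ iff 70^67 ≡ 1 (mod 269), since |⟨220⟩| = 67.
70^67 mod 269 = 1.
Since 1 = 1, 70 lies in the subgroup.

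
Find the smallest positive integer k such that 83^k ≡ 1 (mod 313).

The order of 83 must divide p − 1 = 312 = 2^3 · 3 · 13.
Divisors: 1, 2, 3, 4, 6, 8, 12, 13, 24, 26, 39, 52, 78, 104, 156, 312.
Check each in increasing order: 83^1 ≡ 83;  83^2 ≡ 3;  83^3 ≡ 249;  83^4 ≡ 9;  83^6 ≡ 27;  83^8 ≡ 81;  83^12 ≡ 103;  83^13 ≡ 98;  83^24 ≡ 280;  83^26 ≡ 214;  83^39 ≡ 1.
Smallest exponent giving 1 is 39.

39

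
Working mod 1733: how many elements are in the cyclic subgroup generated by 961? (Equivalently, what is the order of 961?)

433

The order of 961 must divide p − 1 = 1732 = 2^2 · 433.
Divisors: 1, 2, 4, 433, 866, 1732.
Check each in increasing order: 961^1 ≡ 961;  961^2 ≡ 1565;  961^4 ≡ 496;  961^433 ≡ 1.
Smallest exponent giving 1 is 433.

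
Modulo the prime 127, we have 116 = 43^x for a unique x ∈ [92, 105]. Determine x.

Compute 43^92 mod 127 = 60, then multiply by 43 repeatedly:
  43^92=60  43^93=40  43^94=69  43^95=46  43^96=73
  43^97=91  43^98=103  43^99=111  43^100=74  43^101=7
  43^102=47  43^103=116
Found 116 at exponent 103.

103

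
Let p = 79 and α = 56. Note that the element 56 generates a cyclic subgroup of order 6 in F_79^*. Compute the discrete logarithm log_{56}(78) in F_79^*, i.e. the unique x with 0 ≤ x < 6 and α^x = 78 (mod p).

3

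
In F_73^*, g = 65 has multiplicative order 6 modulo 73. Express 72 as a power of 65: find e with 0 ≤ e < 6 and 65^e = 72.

Successive powers of 65 modulo 73:
  65^0=1  65^1=65  65^2=64  65^3=72
So 65^3 ≡ 72 (mod 73), giving e = 3.

3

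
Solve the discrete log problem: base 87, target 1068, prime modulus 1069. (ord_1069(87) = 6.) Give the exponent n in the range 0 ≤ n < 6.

Successive powers of 87 modulo 1069:
  87^0=1  87^1=87  87^2=86  87^3=1068
So 87^3 ≡ 1068 (mod 1069), giving n = 3.

3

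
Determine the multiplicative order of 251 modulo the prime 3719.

3718

The order of 251 must divide p − 1 = 3718 = 2 · 11 · 13^2.
Divisors: 1, 2, 11, 13, 22, 26, 143, 169, 286, 338, 1859, 3718.
Check each in increasing order: 251^1 ≡ 251;  251^2 ≡ 3497;  251^11 ≡ 3079;  251^13 ≡ 758;  251^22 ≡ 510;  251^26 ≡ 1838;  251^143 ≡ 610;  251^169 ≡ 1761;  251^286 ≡ 200;  251^338 ≡ 3194;  251^1859 ≡ 3718;  251^3718 ≡ 1.
Smallest exponent giving 1 is 3718.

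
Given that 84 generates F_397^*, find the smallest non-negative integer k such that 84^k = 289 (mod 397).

Baby-step giant-step with m = ceil(sqrt(396)) = 20.
Baby table (84^j mod 397 for j=0..19):
  0:1  1:84  2:307  3:380  4:160  5:339  6:289  7:59
  8:192  9:248  10:188  11:309  12:151  13:377  14:305  15:212
  16:340  17:373  18:366  19:175
Giant step factor: 84^(-20) ≡ 361 (mod 397).
Scan 289·361^i mod 397 for i = 0, 1, …:
  i=0: 289
Match at i=0, j=6: k = 0·20 + 6 = 6.

6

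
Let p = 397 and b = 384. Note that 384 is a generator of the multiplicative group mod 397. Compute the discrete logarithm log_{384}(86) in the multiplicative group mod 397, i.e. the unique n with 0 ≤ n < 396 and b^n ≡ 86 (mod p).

Baby-step giant-step with m = ceil(sqrt(396)) = 20.
Baby table (384^j mod 397 for j=0..19):
  0:1  1:384  2:169  3:185  4:374  5:299  6:83  7:112
  8:132  9:269  10:76  11:203  12:140  13:165  14:237  15:95
  16:353  17:175  18:107  19:197
Giant step factor: 384^(-20) ≡ 224 (mod 397).
Scan 86·224^i mod 397 for i = 0, 1, …:
  i=0: 86   i=1: 208   i=2: 143   i=3: 272
  i=4: 187   i=5: 203
Match at i=5, j=11: n = 5·20 + 11 = 111.

111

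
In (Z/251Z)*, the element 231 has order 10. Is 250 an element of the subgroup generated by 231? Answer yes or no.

yes

⟨231⟩ has order 10; its elements mod 251 are {1, 20, 32, 102, 113, 138, 149, 219, 231, 250}.
250 is in this set.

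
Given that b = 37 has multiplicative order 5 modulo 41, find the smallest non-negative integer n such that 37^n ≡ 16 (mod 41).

2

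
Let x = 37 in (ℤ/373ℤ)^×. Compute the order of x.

186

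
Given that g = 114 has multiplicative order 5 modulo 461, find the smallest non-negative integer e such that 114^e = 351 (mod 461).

3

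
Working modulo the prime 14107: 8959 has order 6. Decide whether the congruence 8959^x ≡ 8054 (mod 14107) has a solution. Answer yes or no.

no

⟨8959⟩ has order 6; its elements mod 14107 are {1, 5148, 5149, 8958, 8959, 14106}.
8054 is not in this set.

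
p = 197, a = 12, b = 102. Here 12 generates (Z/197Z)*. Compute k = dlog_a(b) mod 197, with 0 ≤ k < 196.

19

Successive powers of 12 modulo 197:
  12^0=1  12^1=12  12^2=144  12^3=152  12^4=51  12^5=21
  12^6=55  12^7=69  12^8=40  12^9=86  12^10=47  12^11=170
  12^12=70  12^13=52  12^14=33  12^15=2  12^16=24  12^17=91
  12^18=107  12^19=102
So 12^19 ≡ 102 (mod 197), giving k = 19.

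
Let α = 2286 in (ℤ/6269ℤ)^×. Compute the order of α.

3134

The order of 2286 must divide p − 1 = 6268 = 2^2 · 1567.
Divisors: 1, 2, 4, 1567, 3134, 6268.
Check each in increasing order: 2286^1 ≡ 2286;  2286^2 ≡ 3719;  2286^4 ≡ 1547;  2286^1567 ≡ 6268;  2286^3134 ≡ 1.
Smallest exponent giving 1 is 3134.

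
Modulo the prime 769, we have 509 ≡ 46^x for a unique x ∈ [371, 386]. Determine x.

377

Compute 46^371 mod 769 = 236, then multiply by 46 repeatedly:
  46^371=236  46^372=90  46^373=295  46^374=497  46^375=561
  46^376=429  46^377=509
Found 509 at exponent 377.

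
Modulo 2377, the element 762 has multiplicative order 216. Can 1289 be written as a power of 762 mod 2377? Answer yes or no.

1289 ∈ ⟨762⟩ iff 1289^216 ≡ 1 (mod 2377), since |⟨762⟩| = 216.
1289^216 mod 2377 = 2233.
Since 2233 ≠ 1, 1289 does not lie in the subgroup.

no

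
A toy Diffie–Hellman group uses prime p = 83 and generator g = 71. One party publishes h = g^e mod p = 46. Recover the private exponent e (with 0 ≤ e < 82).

Baby-step giant-step with m = ceil(sqrt(82)) = 10.
Baby table (71^j mod 83 for j=0..9):
  0:1  1:71  2:61  3:15  4:69  5:2  6:59  7:39
  8:30  9:55
Giant step factor: 71^(-10) ≡ 21 (mod 83).
Scan 46·21^i mod 83 for i = 0, 1, …:
  i=0: 46   i=1: 53   i=2: 34   i=3: 50
  i=4: 54   i=5: 55
Match at i=5, j=9: e = 5·10 + 9 = 59.

59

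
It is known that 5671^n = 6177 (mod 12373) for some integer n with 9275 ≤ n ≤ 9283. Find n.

9283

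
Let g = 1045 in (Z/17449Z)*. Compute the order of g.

4362

The order of 1045 must divide p − 1 = 17448 = 2^3 · 3 · 727.
Divisors: 1, 2, 3, 4, 6, 8, 12, 24, 727, 1454, 2181, 2908, 4362, 5816, 8724, 17448.
Check each in increasing order: 1045^1 ≡ 1045;  1045^2 ≡ 10187;  1045^3 ≡ 1525;  1045^4 ≡ 5766;  1045^6 ≡ 4908;  1045^8 ≡ 6411;  1045^12 ≡ 8844;  1045^24 ≡ 9918;  1045^727 ≡ 804;  1045^1454 ≡ 803;  1045^2181 ≡ 17448;  1045^2908 ≡ 16645;  1045^4362 ≡ 1.
Smallest exponent giving 1 is 4362.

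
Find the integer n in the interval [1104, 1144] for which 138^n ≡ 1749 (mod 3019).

Compute 138^1104 mod 3019 = 2292, then multiply by 138 repeatedly:
  138^1104=2292  138^1105=2320  138^1106=146  138^1107=2034  138^1108=2944
  138^1109=1726  138^1110=2706  138^1111=2091  138^1112=1753  138^1113=394
  138^1114=30  138^1115=1121  138^1116=729  138^1117=975  138^1118=1714
  138^1119=1050  138^1120=3007  138^1121=1363  138^1122=916  138^1123=2629
  138^1124=522  138^1125=2599  138^1126=2420  138^1127=1870  138^1128=1445
  138^1129=156  138^1130=395  138^1131=168  138^1132=2051  138^1133=2271
  138^1134=2441  138^1135=1749
Found 1749 at exponent 1135.

1135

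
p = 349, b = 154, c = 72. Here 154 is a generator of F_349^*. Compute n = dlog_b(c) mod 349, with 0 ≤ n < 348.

Baby-step giant-step with m = ceil(sqrt(348)) = 19.
Baby table (154^j mod 349 for j=0..18):
  0:1  1:154  2:333  3:328  4:256  5:336  6:92  7:208
  8:273  9:162  10:169  11:200  12:88  13:290  14:337  15:246
  16:192  17:252  18:69
Giant step factor: 154^(-19) ≡ 132 (mod 349).
Scan 72·132^i mod 349 for i = 0, 1, …:
  i=0: 72   i=1: 81   i=2: 222   i=3: 337
Match at i=3, j=14: n = 3·19 + 14 = 71.

71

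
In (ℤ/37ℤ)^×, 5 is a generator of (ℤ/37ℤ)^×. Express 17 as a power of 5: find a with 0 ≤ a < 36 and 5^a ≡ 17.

5

Successive powers of 5 modulo 37:
  5^0=1  5^1=5  5^2=25  5^3=14  5^4=33  5^5=17
So 5^5 ≡ 17 (mod 37), giving a = 5.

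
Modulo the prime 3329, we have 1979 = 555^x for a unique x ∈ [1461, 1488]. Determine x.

Compute 555^1461 mod 3329 = 305, then multiply by 555 repeatedly:
  555^1461=305  555^1462=2825  555^1463=3245  555^1464=3315  555^1465=2217
  555^1466=2034  555^1467=339  555^1468=1721  555^1469=3061  555^1470=1065
  555^1471=1842  555^1472=307  555^1473=606  555^1474=101  555^1475=2791
  555^1476=1020  555^1477=170  555^1478=1138  555^1479=2409  555^1480=2066
  555^1481=1454  555^1482=1352  555^1483=1335  555^1484=1887  555^1485=1979
Found 1979 at exponent 1485.

1485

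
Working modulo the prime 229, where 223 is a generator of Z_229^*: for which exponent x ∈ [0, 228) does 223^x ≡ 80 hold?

182

Baby-step giant-step with m = ceil(sqrt(228)) = 16.
Baby table (223^j mod 229 for j=0..15):
  0:1  1:223  2:36  3:13  4:151  5:10  6:169  7:131
  8:130  9:136  10:100  11:87  12:165  13:155  14:215  15:84
Giant step factor: 223^(-16) ≡ 224 (mod 229).
Scan 80·224^i mod 229 for i = 0, 1, …:
  i=0: 80   i=1: 58   i=2: 168   i=3: 76
  i=4: 78   i=5: 68   i=6: 118   i=7: 97
  i=8: 202   i=9: 135   i=10: 12   i=11: 169
Match at i=11, j=6: x = 11·16 + 6 = 182.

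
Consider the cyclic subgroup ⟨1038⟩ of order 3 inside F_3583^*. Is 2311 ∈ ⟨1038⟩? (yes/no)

no

2311 ∈ ⟨1038⟩ iff 2311^3 ≡ 1 (mod 3583), since |⟨1038⟩| = 3.
2311^3 mod 3583 = 3135.
Since 3135 ≠ 1, 2311 does not lie in the subgroup.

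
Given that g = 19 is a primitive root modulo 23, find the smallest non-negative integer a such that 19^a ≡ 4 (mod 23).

12

Successive powers of 19 modulo 23:
  19^0=1  19^1=19  19^2=16  19^3=5  19^4=3  19^5=11
  19^6=2  19^7=15  19^8=9  19^9=10  19^10=6  19^11=22
  19^12=4
So 19^12 ≡ 4 (mod 23), giving a = 12.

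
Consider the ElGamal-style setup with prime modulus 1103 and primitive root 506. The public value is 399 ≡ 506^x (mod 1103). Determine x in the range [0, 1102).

1058

Baby-step giant-step with m = ceil(sqrt(1102)) = 34.
Baby table (506^j mod 1103 for j=0..33):
  0:1  1:506  2:140  3:248  4:849  5:527  6:839  7:982
  8:542  9:708  10:876  11:953  12:207  13:1060  14:302  15:598
  16:366  17:995  18:502  19:322  20:791  21:960  22:440  23:937
  24:935  25:1026  26:746  27:250  28:758  29:807  30:232  31:474
  32:493  33:180
Giant step factor: 506^(-34) ≡ 976 (mod 1103).
Scan 399·976^i mod 1103 for i = 0, 1, …:
  i=0: 399   i=1: 65   i=2: 569   i=3: 535
  i=4: 441   i=5: 246   i=6: 745   i=7: 243
  i=8: 23   i=9: 388     …   i=30: 2
  i=31: 849
Match at i=31, j=4: x = 31·34 + 4 = 1058.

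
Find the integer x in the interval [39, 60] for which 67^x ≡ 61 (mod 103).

42

Compute 67^39 mod 103 = 89, then multiply by 67 repeatedly:
  67^39=89  67^40=92  67^41=87  67^42=61
Found 61 at exponent 42.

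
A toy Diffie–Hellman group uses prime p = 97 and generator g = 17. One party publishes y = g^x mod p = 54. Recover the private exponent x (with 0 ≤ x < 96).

20

Successive powers of 17 modulo 97:
  17^0=1  17^1=17  17^2=95  17^3=63  17^4=4  17^5=68
  17^6=89  17^7=58  17^8=16  17^9=78  17^10=65  17^11=38
  17^12=64  17^13=21  17^14=66  17^15=55  17^16=62  17^17=84
  17^18=70  17^19=26  17^20=54
So 17^20 ≡ 54 (mod 97), giving x = 20.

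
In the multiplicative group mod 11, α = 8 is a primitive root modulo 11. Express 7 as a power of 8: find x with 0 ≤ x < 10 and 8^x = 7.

9

Successive powers of 8 modulo 11:
  8^0=1  8^1=8  8^2=9  8^3=6  8^4=4  8^5=10
  8^6=3  8^7=2  8^8=5  8^9=7
So 8^9 ≡ 7 (mod 11), giving x = 9.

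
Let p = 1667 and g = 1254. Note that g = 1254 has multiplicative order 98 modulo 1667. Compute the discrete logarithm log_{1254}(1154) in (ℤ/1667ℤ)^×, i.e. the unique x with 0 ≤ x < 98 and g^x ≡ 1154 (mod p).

Baby-step giant-step with m = ceil(sqrt(98)) = 10.
Baby table (1254^j mod 1667 for j=0..9):
  0:1  1:1254  2:535  3:756  4:1168  5:1046  6:1422  7:1165
  8:618  9:1484
Giant step factor: 1254^(-10) ≡ 1067 (mod 1667).
Scan 1154·1067^i mod 1667 for i = 0, 1, …:
  i=0: 1154   i=1: 1072   i=2: 262   i=3: 1165
Match at i=3, j=7: x = 3·10 + 7 = 37.

37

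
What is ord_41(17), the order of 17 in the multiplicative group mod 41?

40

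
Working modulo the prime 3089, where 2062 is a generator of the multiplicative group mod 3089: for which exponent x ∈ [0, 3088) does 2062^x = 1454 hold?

1684

Baby-step giant-step with m = ceil(sqrt(3088)) = 56.
Baby table (2062^j mod 3089 for j=0..55):
  0:1  1:2062  2:1380  3:591  4:1576  5:84  6:224  7:1627
  8:220  9:2646  10:878  11:282  12:752  13:3035  14:2945  15:2705
  16:2065  17:1388  18:1642  19:260  20:1723  21:476  22:2299  23:2012
  24:217  25:2638  26:2916  27:1598  28:2202  29:2783  30:2273  31:913
  32:1405  33:2717  34:2097  35:2503  36:2556  37:638  38:2731  39:75
  40:200  41:1563  42:1079  43:818  44:122  45:1355  46:1554  47:1055
  48:754  49:981  50:2616  51:798  52:2128  53:1556  54:2090  55:425
Giant step factor: 2062^(-56) ≡ 884 (mod 3089).
Scan 1454·884^i mod 3089 for i = 0, 1, …:
  i=0: 1454   i=1: 312   i=2: 887   i=3: 2591
  i=4: 1495   i=5: 2577   i=6: 1475   i=7: 342
  i=8: 2695   i=9: 761     …   i=29: 1721
  i=30: 1576
Match at i=30, j=4: x = 30·56 + 4 = 1684.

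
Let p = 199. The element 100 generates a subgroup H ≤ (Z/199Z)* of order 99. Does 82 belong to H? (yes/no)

82 ∈ ⟨100⟩ iff 82^99 ≡ 1 (mod 199), since |⟨100⟩| = 99.
82^99 mod 199 = 198.
Since 198 ≠ 1, 82 does not lie in the subgroup.

no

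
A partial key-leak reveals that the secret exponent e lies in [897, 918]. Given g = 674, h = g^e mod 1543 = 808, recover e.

Compute 674^897 mod 1543 = 342, then multiply by 674 repeatedly:
  674^897=342  674^898=601  674^899=808
Found 808 at exponent 899.

899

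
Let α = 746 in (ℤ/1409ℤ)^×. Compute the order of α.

64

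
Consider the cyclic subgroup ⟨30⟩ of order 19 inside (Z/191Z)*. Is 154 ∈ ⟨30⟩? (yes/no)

yes

⟨30⟩ has order 19; its elements mod 191 are {1, 5, 6, 25, 30, 32, 36, 52, 69, 107, 121, 125, 136, 150, 153, 154, 160, 177, 180}.
154 is in this set.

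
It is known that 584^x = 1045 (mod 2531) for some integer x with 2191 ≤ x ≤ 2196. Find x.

2196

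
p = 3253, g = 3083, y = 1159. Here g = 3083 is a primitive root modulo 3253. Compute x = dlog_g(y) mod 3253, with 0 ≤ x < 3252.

Baby-step giant-step with m = ceil(sqrt(3252)) = 58.
Baby table (3083^j mod 3253 for j=0..57):
  0:1  1:3083  2:2876  3:2283  4:2250  5:1354  6:783  7:263
  8:832  9:1692  10:1877  11:2957  12:1525  13:990  14:856  15:865
  16:2588  17:2448  18:224  19:956  20:130  21:671  22:3038  23:767
  24:2983  25:358  26:947  27:1660  28:811  29:2009  30:35  31:556
  32:3070  33:1833  34:678  35:1848  36:1381  37:2699  38:3096  39:666
  40:635  41:2652  42:1327  43:2120  44:683  45:998  46:2749  47:1102
  48:1334  49:930  50:1297  51:714  52:2234  53:821  54:309  55:2771
  56:615  57:2799
Giant step factor: 3083^(-58) ≡ 2148 (mod 3253).
Scan 1159·2148^i mod 3253 for i = 0, 1, …:
  i=0: 1159   i=1: 987   i=2: 2373   i=3: 3006
  i=4: 2936   i=5: 2214   i=6: 3039   i=7: 2254
  i=8: 1128   i=9: 2712     …   i=48: 1177
  i=49: 615
Match at i=49, j=56: x = 49·58 + 56 = 2898.

2898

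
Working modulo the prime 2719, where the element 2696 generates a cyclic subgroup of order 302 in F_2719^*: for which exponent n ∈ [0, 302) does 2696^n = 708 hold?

196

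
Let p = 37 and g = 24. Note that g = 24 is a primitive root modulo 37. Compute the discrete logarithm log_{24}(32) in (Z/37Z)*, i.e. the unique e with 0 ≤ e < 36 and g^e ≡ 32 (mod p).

Successive powers of 24 modulo 37:
  24^0=1  24^1=24  24^2=21  24^3=23  24^4=34  24^5=2
  24^6=11  24^7=5  24^8=9  24^9=31  24^10=4  24^11=22
  24^12=10  24^13=18  24^14=25  24^15=8  24^16=7  24^17=20
  24^18=36  24^19=13  24^20=16  24^21=14  24^22=3  24^23=35
  24^24=26  24^25=32
So 24^25 ≡ 32 (mod 37), giving e = 25.

25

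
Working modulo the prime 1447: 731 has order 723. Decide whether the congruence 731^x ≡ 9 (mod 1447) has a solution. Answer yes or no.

yes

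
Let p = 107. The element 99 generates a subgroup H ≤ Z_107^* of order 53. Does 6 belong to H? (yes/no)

no

6 ∈ ⟨99⟩ iff 6^53 ≡ 1 (mod 107), since |⟨99⟩| = 53.
6^53 mod 107 = 106.
Since 106 ≠ 1, 6 does not lie in the subgroup.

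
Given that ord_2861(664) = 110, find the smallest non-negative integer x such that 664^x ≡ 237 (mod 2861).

91

Baby-step giant-step with m = ceil(sqrt(110)) = 11.
Baby table (664^j mod 2861 for j=0..10):
  0:1  1:664  2:302  3:258  4:2513  5:669  6:761  7:1768
  8:942  9:1790  10:1245
Giant step factor: 664^(-11) ≡ 96 (mod 2861).
Scan 237·96^i mod 2861 for i = 0, 1, …:
  i=0: 237   i=1: 2725   i=2: 1249   i=3: 2603
  i=4: 981   i=5: 2624   i=6: 136   i=7: 1612
  i=8: 258
Match at i=8, j=3: x = 8·11 + 3 = 91.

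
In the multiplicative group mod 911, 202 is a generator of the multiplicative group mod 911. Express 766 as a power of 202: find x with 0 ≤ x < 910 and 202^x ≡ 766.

Baby-step giant-step with m = ceil(sqrt(910)) = 31.
Baby table (202^j mod 911 for j=0..30):
  0:1  1:202  2:720  3:591  4:41  5:83  6:368  7:545
  8:770  9:670  10:512  11:481  12:596  13:140  14:39  15:590
  16:750  17:274  18:688  19:504  20:687  21:302  22:878  23:622
  24:837  25:539  26:469  27:905  28:610  29:235  30:98
Giant step factor: 202^(-31) ≡ 574 (mod 911).
Scan 766·574^i mod 911 for i = 0, 1, …:
  i=0: 766   i=1: 582   i=2: 642   i=3: 464
  i=4: 324   i=5: 132   i=6: 155   i=7: 603
  i=8: 853   i=9: 415   i=10: 439   i=11: 550
  i=12: 494   i=13: 235
Match at i=13, j=29: x = 13·31 + 29 = 432.

432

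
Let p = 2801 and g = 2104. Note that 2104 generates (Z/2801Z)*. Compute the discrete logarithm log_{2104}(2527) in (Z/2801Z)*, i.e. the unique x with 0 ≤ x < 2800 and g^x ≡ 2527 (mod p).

Baby-step giant-step with m = ceil(sqrt(2800)) = 53.
Baby table (2104^j mod 2801 for j=0..52):
  0:1  1:2104  2:1236  3:1216  4:1151  5:1640  6:2529  7:1917
  8:2729  9:2567  10:640  11:2080  12:1158  13:2363  14:2778  15:2026
  16:2383  17:42  18:1537  19:1494  20:654  21:725  22:1656  23:2581
  24:2086  25:2578  26:1376  27:1671  28:529  29:1019  30:1211  31:1835
  32:1062  33:2051  34:1764  35:131  36:1126  37:2259  38:2440  39:2328
  40:1964  41:781  42:1838  43:1772  44:157  45:2611  46:783  47:444
  48:1443  49:2589  50:2112  51:1262  52:2701
Giant step factor: 2104^(-53) ≡ 655 (mod 2801).
Scan 2527·655^i mod 2801 for i = 0, 1, …:
  i=0: 2527   i=1: 2595   i=2: 2319   i=3: 803
  i=4: 2178   i=5: 881   i=6: 49   i=7: 1284
  i=8: 720   i=9: 1032     …   i=47: 1873
  i=48: 2778
Match at i=48, j=14: x = 48·53 + 14 = 2558.

2558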